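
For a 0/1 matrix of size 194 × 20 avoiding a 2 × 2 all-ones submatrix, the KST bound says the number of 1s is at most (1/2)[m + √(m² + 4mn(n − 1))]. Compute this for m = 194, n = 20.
z(194, 20; 2, 2) ≤ (1/2)[194 + √(194² + 4·194·20·19)] = (1/2)[194 + √332516] = 385.321

Kővári–Sós–Turán: let r_1, ..., r_194 be the row sums and z = Σ r_i the total number of 1s. Each pair of columns can share at most one row with both entries 1 (else a 2×2 all-ones block appears), so Σ_i C(r_i, 2) ≤ C(20, 2) = 190. By convexity Σ_i C(r_i, 2) ≥ 194·C(z/194, 2) = z(z − 194)/(2·194), giving z² − 194z − 194·20·19 ≤ 0 and hence z ≤ (1/2)[194 + √(37636 + 4·73720)] = (1/2)[194 + √332516] ≈ (1/2)(194 + 576.642) = 385.321.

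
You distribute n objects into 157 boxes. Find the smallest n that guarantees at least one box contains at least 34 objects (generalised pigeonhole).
n = (34 − 1)·157 + 1 = 5182

By the generalised pigeonhole principle, to guarantee some box contains ≥ r objects we need more than (r − 1) · k objects total. Threshold: n = (r − 1) · k + 1. With r = 34 and k = 157: n = 33 · 157 + 1 = 5181 + 1 = 5182. For n = 5181 = 33 · 157, we can put exactly 33 objects in every box, avoiding 34 in any single one — so 5182 is tight.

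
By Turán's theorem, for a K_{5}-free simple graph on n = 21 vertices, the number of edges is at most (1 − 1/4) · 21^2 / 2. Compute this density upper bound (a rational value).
Turán density bound = (3/4) · 21^2/2 = 1323/8 ≈ 165.375

Turán's theorem: ex(n, K_{r+1}) is achieved by the complete r-partite Turán graph T(n, r) with parts as balanced as possible, and is at most (1 − 1/r) · n^2/2. For r = 4, n = 21: the density bound is (3/4) · 441/2 = 1323/8 ≈ 165.375. The integer-valued extremum is e(T(21, 4)) = 165, which is strictly less than the density bound 1323/8 since 4 ∤ 21 (the parts of T(21, 4) cannot all be equal).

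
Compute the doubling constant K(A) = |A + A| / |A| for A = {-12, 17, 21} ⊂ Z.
K = |A + A| / |A| = 6/3 = 2

Enumerate A + A = {a + b : a, b ∈ A}. With |A| = 3, there are |A|^2 = 9 ordered sum pairs; collecting distinct values, A + A = {-24, 5, 9, 34, 38, 42}, so |A + A| = 6. Thus K = 6/3 = 2. For comparison, the minimum possible |A + A| over all 3-element sets is 2·3 − 1 = 5 (so min K = 5/3), attained only by arithmetic progressions.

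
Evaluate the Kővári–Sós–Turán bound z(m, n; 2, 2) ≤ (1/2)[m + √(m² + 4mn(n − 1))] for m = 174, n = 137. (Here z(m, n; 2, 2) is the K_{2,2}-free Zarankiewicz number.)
z(174, 137; 2, 2) ≤ (1/2)[174 + √(174² + 4·174·137·136)] = (1/2)[174 + √12998148] = 1889.6472

Kővári–Sós–Turán: let r_1, ..., r_174 be the row sums and z = Σ r_i the total number of 1s. Each pair of columns can share at most one row with both entries 1 (else a 2×2 all-ones block appears), so Σ_i C(r_i, 2) ≤ C(137, 2) = 9316. By convexity Σ_i C(r_i, 2) ≥ 174·C(z/174, 2) = z(z − 174)/(2·174), giving z² − 174z − 174·137·136 ≤ 0 and hence z ≤ (1/2)[174 + √(30276 + 4·3241968)] = (1/2)[174 + √12998148] ≈ (1/2)(174 + 3605.2944) = 1889.6472.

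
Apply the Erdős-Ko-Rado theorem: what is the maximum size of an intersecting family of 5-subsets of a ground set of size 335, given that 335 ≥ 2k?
max |F| = C(334, 4) = 509267001

Erdős-Ko-Rado (1961): when n ≥ 2k, max |F| = C(n−1, k−1). The bound is attained by the star {A : i ∈ A} for any fixed i ∈ [n]. Here C(335−1, 5−1) = C(334, 4) = 509267001.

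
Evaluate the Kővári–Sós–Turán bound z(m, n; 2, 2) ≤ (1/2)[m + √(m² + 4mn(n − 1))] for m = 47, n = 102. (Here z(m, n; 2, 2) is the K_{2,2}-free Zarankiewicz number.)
z(47, 102; 2, 2) ≤ (1/2)[47 + √(47² + 4·47·102·101)] = (1/2)[47 + √1938985] = 719.7372

Kővári–Sós–Turán: let r_1, ..., r_47 be the row sums and z = Σ r_i the total number of 1s. Each pair of columns can share at most one row with both entries 1 (else a 2×2 all-ones block appears), so Σ_i C(r_i, 2) ≤ C(102, 2) = 5151. By convexity Σ_i C(r_i, 2) ≥ 47·C(z/47, 2) = z(z − 47)/(2·47), giving z² − 47z − 47·102·101 ≤ 0 and hence z ≤ (1/2)[47 + √(2209 + 4·484194)] = (1/2)[47 + √1938985] ≈ (1/2)(47 + 1392.4744) = 719.7372.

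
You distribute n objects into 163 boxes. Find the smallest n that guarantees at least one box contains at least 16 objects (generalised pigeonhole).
n = (16 − 1)·163 + 1 = 2446

By the generalised pigeonhole principle, to guarantee some box contains ≥ r objects we need more than (r − 1) · k objects total. Threshold: n = (r − 1) · k + 1. With r = 16 and k = 163: n = 15 · 163 + 1 = 2445 + 1 = 2446. For n = 2445 = 15 · 163, we can put exactly 15 objects in every box, avoiding 16 in any single one — so 2446 is tight.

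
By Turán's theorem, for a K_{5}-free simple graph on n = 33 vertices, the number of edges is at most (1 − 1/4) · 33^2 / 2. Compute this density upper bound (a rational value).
Turán density bound = (3/4) · 33^2/2 = 3267/8 ≈ 408.375

Turán's theorem: ex(n, K_{r+1}) is achieved by the complete r-partite Turán graph T(n, r) with parts as balanced as possible, and is at most (1 − 1/r) · n^2/2. For r = 4, n = 33: the density bound is (3/4) · 1089/2 = 3267/8 ≈ 408.375. The integer-valued extremum is e(T(33, 4)) = 408, which is strictly less than the density bound 3267/8 since 4 ∤ 33 (the parts of T(33, 4) cannot all be equal).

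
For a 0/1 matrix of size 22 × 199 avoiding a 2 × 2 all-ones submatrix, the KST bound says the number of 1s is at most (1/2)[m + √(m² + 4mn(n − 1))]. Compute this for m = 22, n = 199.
z(22, 199; 2, 2) ≤ (1/2)[22 + √(22² + 4·22·199·198)] = (1/2)[22 + √3467860] = 942.1096

Kővári–Sós–Turán: let r_1, ..., r_22 be the row sums and z = Σ r_i the total number of 1s. Each pair of columns can share at most one row with both entries 1 (else a 2×2 all-ones block appears), so Σ_i C(r_i, 2) ≤ C(199, 2) = 19701. By convexity Σ_i C(r_i, 2) ≥ 22·C(z/22, 2) = z(z − 22)/(2·22), giving z² − 22z − 22·199·198 ≤ 0 and hence z ≤ (1/2)[22 + √(484 + 4·866844)] = (1/2)[22 + √3467860] ≈ (1/2)(22 + 1862.2191) = 942.1096.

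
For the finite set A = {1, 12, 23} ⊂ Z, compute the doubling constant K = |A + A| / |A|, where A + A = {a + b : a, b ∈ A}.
K = |A + A| / |A| = 5/3

Enumerate A + A = {a + b : a, b ∈ A}. With |A| = 3, there are |A|^2 = 9 ordered sum pairs; collecting distinct values, A + A = {2, 13, 24, 35, 46}, so |A + A| = 5. Thus K = 5/3. Here |A + A| = 2|A| − 1 = 5, the minimum possible — so K = 5/3 is minimal, which holds iff A is an arithmetic progression.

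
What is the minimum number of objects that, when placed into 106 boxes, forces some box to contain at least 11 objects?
n = (11 − 1)·106 + 1 = 1061

By the generalised pigeonhole principle, to guarantee some box contains ≥ r objects we need more than (r − 1) · k objects total. Threshold: n = (r − 1) · k + 1. With r = 11 and k = 106: n = 10 · 106 + 1 = 1060 + 1 = 1061. For n = 1060 = 10 · 106, we can put exactly 10 objects in every box, avoiding 11 in any single one — so 1061 is tight.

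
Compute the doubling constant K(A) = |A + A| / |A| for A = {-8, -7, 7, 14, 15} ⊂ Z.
K = |A + A| / |A| = 14/5

Enumerate A + A = {a + b : a, b ∈ A}. With |A| = 5, there are |A|^2 = 25 ordered sum pairs; collecting distinct values, A + A = {-16, -15, -14, -1, 0, 6, 7, 8, 14, 21, 22, 28, 29, 30}, so |A + A| = 14. Thus K = 14/5. For comparison, the minimum possible |A + A| over all 5-element sets is 2·5 − 1 = 9 (so min K = 9/5), attained only by arithmetic progressions.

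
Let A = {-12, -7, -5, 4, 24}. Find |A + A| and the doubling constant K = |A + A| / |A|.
K = |A + A| / |A| = 15/5 = 3

Enumerate A + A = {a + b : a, b ∈ A}. With |A| = 5, there are |A|^2 = 25 ordered sum pairs; collecting distinct values, A + A = {-24, -19, -17, -14, -12, -10, -8, -3, -1, 8, 12, 17, 19, 28, 48}, so |A + A| = 15. Thus K = 15/5 = 3. For comparison, the minimum possible |A + A| over all 5-element sets is 2·5 − 1 = 9 (so min K = 9/5), attained only by arithmetic progressions.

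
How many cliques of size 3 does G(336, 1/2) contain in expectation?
E[# K_3] = C(336, 3) · (1/2)^C(3, 2) = 6265840 / 2^3 = 783230

For each 3-subset S of vertices (there are C(336, 3) = 6265840 such S), let X_S = 1 if S induces a K_3 (all C(3, 2) = 3 edges present). Then P(X_S = 1) = (1/2)^3 = 1/8. By linearity of expectation, E[# K_3] = C(336, 3) · (1/2)^3 = 6265840 / 8 = 783230.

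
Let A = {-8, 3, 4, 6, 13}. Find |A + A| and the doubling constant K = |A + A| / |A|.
K = |A + A| / |A| = 15/5 = 3

Enumerate A + A = {a + b : a, b ∈ A}. With |A| = 5, there are |A|^2 = 25 ordered sum pairs; collecting distinct values, A + A = {-16, -5, -4, -2, 5, 6, 7, 8, 9, 10, 12, 16, 17, 19, 26}, so |A + A| = 15. Thus K = 15/5 = 3. For comparison, the minimum possible |A + A| over all 5-element sets is 2·5 − 1 = 9 (so min K = 9/5), attained only by arithmetic progressions.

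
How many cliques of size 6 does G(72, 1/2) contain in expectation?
E[# K_6] = C(72, 6) · (1/2)^C(6, 2) = 156238908 / 2^15 = 39059727/8192 ≈ 4768.033081

For each 6-subset S of vertices (there are C(72, 6) = 156238908 such S), let X_S = 1 if S induces a K_6 (all C(6, 2) = 15 edges present). Then P(X_S = 1) = (1/2)^15 = 1/32768. By linearity of expectation, E[# K_6] = C(72, 6) · (1/2)^15 = 156238908 / 32768 = 39059727/8192 ≈ 4768.033081.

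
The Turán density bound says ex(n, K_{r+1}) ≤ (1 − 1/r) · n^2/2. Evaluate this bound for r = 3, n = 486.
Turán density bound = (2/3) · 486^2/2 = 78732

Turán's theorem: ex(n, K_{r+1}) is achieved by the complete r-partite Turán graph T(n, r) with parts as balanced as possible, and is at most (1 − 1/r) · n^2/2. For r = 3, n = 486: the density bound is (2/3) · 236196/2 = 78732. Since 3 ∣ 486, the Turán graph T(486, 3) has parts of equal size 162, and its edge count e(T(486, 3)) = 78732 attains the density bound exactly.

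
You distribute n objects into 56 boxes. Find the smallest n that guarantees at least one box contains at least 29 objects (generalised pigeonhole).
n = (29 − 1)·56 + 1 = 1569

By the generalised pigeonhole principle, to guarantee some box contains ≥ r objects we need more than (r − 1) · k objects total. Threshold: n = (r − 1) · k + 1. With r = 29 and k = 56: n = 28 · 56 + 1 = 1568 + 1 = 1569. For n = 1568 = 28 · 56, we can put exactly 28 objects in every box, avoiding 29 in any single one — so 1569 is tight.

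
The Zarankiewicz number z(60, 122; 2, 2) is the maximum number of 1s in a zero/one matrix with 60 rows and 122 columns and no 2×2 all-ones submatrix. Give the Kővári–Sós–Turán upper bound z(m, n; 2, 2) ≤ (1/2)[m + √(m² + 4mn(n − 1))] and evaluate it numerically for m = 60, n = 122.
z(60, 122; 2, 2) ≤ (1/2)[60 + √(60² + 4·60·122·121)] = (1/2)[60 + √3546480] = 971.605

Kővári–Sós–Turán: let r_1, ..., r_60 be the row sums and z = Σ r_i the total number of 1s. Each pair of columns can share at most one row with both entries 1 (else a 2×2 all-ones block appears), so Σ_i C(r_i, 2) ≤ C(122, 2) = 7381. By convexity Σ_i C(r_i, 2) ≥ 60·C(z/60, 2) = z(z − 60)/(2·60), giving z² − 60z − 60·122·121 ≤ 0 and hence z ≤ (1/2)[60 + √(3600 + 4·885720)] = (1/2)[60 + √3546480] ≈ (1/2)(60 + 1883.21) = 971.605.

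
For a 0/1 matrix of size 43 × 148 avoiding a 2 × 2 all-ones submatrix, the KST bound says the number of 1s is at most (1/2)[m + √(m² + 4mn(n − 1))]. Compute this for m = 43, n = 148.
z(43, 148; 2, 2) ≤ (1/2)[43 + √(43² + 4·43·148·147)] = (1/2)[43 + √3743881] = 988.9556

Kővári–Sós–Turán: let r_1, ..., r_43 be the row sums and z = Σ r_i the total number of 1s. Each pair of columns can share at most one row with both entries 1 (else a 2×2 all-ones block appears), so Σ_i C(r_i, 2) ≤ C(148, 2) = 10878. By convexity Σ_i C(r_i, 2) ≥ 43·C(z/43, 2) = z(z − 43)/(2·43), giving z² − 43z − 43·148·147 ≤ 0 and hence z ≤ (1/2)[43 + √(1849 + 4·935508)] = (1/2)[43 + √3743881] ≈ (1/2)(43 + 1934.9111) = 988.9556.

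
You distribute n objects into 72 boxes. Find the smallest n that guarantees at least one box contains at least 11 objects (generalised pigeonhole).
n = (11 − 1)·72 + 1 = 721

By the generalised pigeonhole principle, to guarantee some box contains ≥ r objects we need more than (r − 1) · k objects total. Threshold: n = (r − 1) · k + 1. With r = 11 and k = 72: n = 10 · 72 + 1 = 720 + 1 = 721. For n = 720 = 10 · 72, we can put exactly 10 objects in every box, avoiding 11 in any single one — so 721 is tight.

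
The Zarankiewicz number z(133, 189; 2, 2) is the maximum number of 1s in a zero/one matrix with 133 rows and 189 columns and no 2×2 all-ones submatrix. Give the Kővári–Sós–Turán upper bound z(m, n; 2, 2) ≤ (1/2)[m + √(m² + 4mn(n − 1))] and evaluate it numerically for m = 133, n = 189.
z(133, 189; 2, 2) ≤ (1/2)[133 + √(133² + 4·133·189·188)] = (1/2)[133 + √18920713] = 2241.3973

Kővári–Sós–Turán: let r_1, ..., r_133 be the row sums and z = Σ r_i the total number of 1s. Each pair of columns can share at most one row with both entries 1 (else a 2×2 all-ones block appears), so Σ_i C(r_i, 2) ≤ C(189, 2) = 17766. By convexity Σ_i C(r_i, 2) ≥ 133·C(z/133, 2) = z(z − 133)/(2·133), giving z² − 133z − 133·189·188 ≤ 0 and hence z ≤ (1/2)[133 + √(17689 + 4·4725756)] = (1/2)[133 + √18920713] ≈ (1/2)(133 + 4349.7946) = 2241.3973.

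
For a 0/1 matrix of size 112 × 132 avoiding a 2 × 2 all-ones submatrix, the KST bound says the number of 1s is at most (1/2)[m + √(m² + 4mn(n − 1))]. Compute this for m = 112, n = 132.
z(112, 132; 2, 2) ≤ (1/2)[112 + √(112² + 4·112·132·131)] = (1/2)[112 + √7759360] = 1448.7814

Kővári–Sós–Turán: let r_1, ..., r_112 be the row sums and z = Σ r_i the total number of 1s. Each pair of columns can share at most one row with both entries 1 (else a 2×2 all-ones block appears), so Σ_i C(r_i, 2) ≤ C(132, 2) = 8646. By convexity Σ_i C(r_i, 2) ≥ 112·C(z/112, 2) = z(z − 112)/(2·112), giving z² − 112z − 112·132·131 ≤ 0 and hence z ≤ (1/2)[112 + √(12544 + 4·1936704)] = (1/2)[112 + √7759360] ≈ (1/2)(112 + 2785.5628) = 1448.7814.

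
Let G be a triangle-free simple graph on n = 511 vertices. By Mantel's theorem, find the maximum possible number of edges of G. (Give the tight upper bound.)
ex(511, K_3) = ⌊511^2/4⌋ = 65280

Mantel (1907): a triangle-free graph on n vertices has at most ⌊n^2/4⌋ edges, with equality for the complete bipartite graph K_{⌊n/2⌋, ⌈n/2⌉}. For n = 511: ⌊511^2/4⌋ = ⌊261121/4⌋ = 65280. The extremal graph is K_{255, 256}, which has 255·256 = 65280 edges.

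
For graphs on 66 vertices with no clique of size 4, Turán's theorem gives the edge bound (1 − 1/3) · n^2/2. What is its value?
Turán density bound = (2/3) · 66^2/2 = 1452

Turán's theorem: ex(n, K_{r+1}) is achieved by the complete r-partite Turán graph T(n, r) with parts as balanced as possible, and is at most (1 − 1/r) · n^2/2. For r = 3, n = 66: the density bound is (2/3) · 4356/2 = 1452. Since 3 ∣ 66, the Turán graph T(66, 3) has parts of equal size 22, and its edge count e(T(66, 3)) = 1452 attains the density bound exactly.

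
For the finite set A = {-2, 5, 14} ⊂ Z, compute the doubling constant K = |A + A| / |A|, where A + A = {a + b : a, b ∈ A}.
K = |A + A| / |A| = 6/3 = 2

Enumerate A + A = {a + b : a, b ∈ A}. With |A| = 3, there are |A|^2 = 9 ordered sum pairs; collecting distinct values, A + A = {-4, 3, 10, 12, 19, 28}, so |A + A| = 6. Thus K = 6/3 = 2. For comparison, the minimum possible |A + A| over all 3-element sets is 2·3 − 1 = 5 (so min K = 5/3), attained only by arithmetic progressions.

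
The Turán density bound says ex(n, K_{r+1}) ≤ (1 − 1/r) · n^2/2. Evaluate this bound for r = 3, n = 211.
Turán density bound = (2/3) · 211^2/2 = 44521/3 ≈ 14840.3333

Turán's theorem: ex(n, K_{r+1}) is achieved by the complete r-partite Turán graph T(n, r) with parts as balanced as possible, and is at most (1 − 1/r) · n^2/2. For r = 3, n = 211: the density bound is (2/3) · 44521/2 = 44521/3 ≈ 14840.3333. The integer-valued extremum is e(T(211, 3)) = 14840, which is strictly less than the density bound 44521/3 since 3 ∤ 211 (the parts of T(211, 3) cannot all be equal).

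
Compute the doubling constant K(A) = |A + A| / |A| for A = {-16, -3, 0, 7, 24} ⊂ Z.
K = |A + A| / |A| = 15/5 = 3

Enumerate A + A = {a + b : a, b ∈ A}. With |A| = 5, there are |A|^2 = 25 ordered sum pairs; collecting distinct values, A + A = {-32, -19, -16, -9, -6, -3, 0, 4, 7, 8, 14, 21, 24, 31, 48}, so |A + A| = 15. Thus K = 15/5 = 3. For comparison, the minimum possible |A + A| over all 5-element sets is 2·5 − 1 = 9 (so min K = 9/5), attained only by arithmetic progressions.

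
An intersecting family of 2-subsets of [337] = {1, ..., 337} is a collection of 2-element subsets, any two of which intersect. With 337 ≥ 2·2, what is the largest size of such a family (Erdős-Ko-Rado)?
max |F| = C(336, 1) = 336

Erdős-Ko-Rado (1961): when n ≥ 2k, max |F| = C(n−1, k−1). The bound is attained by the star {A : i ∈ A} for any fixed i ∈ [n]. Here C(337−1, 2−1) = C(336, 1) = 336.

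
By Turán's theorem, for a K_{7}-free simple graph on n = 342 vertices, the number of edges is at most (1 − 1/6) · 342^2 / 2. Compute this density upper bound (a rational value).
Turán density bound = (5/6) · 342^2/2 = 48735

Turán's theorem: ex(n, K_{r+1}) is achieved by the complete r-partite Turán graph T(n, r) with parts as balanced as possible, and is at most (1 − 1/r) · n^2/2. For r = 6, n = 342: the density bound is (5/6) · 116964/2 = 48735. Since 6 ∣ 342, the Turán graph T(342, 6) has parts of equal size 57, and its edge count e(T(342, 6)) = 48735 attains the density bound exactly.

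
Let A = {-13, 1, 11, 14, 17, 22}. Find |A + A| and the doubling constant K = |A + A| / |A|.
K = |A + A| / |A| = 20/6 = 10/3

Enumerate A + A = {a + b : a, b ∈ A}. With |A| = 6, there are |A|^2 = 36 ordered sum pairs; collecting distinct values, A + A = {-26, -12, -2, 1, 2, 4, 9, 12, 15, 18, 22, 23, 25, 28, 31, 33, 34, 36, 39, 44}, so |A + A| = 20. Thus K = 20/6 = 10/3. For comparison, the minimum possible |A + A| over all 6-element sets is 2·6 − 1 = 11 (so min K = 11/6), attained only by arithmetic progressions.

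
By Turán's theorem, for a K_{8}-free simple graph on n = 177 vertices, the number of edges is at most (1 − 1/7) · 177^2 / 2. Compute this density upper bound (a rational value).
Turán density bound = (6/7) · 177^2/2 = 93987/7 ≈ 13426.7143

Turán's theorem: ex(n, K_{r+1}) is achieved by the complete r-partite Turán graph T(n, r) with parts as balanced as possible, and is at most (1 − 1/r) · n^2/2. For r = 7, n = 177: the density bound is (6/7) · 31329/2 = 93987/7 ≈ 13426.7143. The integer-valued extremum is e(T(177, 7)) = 13426, which is strictly less than the density bound 93987/7 since 7 ∤ 177 (the parts of T(177, 7) cannot all be equal).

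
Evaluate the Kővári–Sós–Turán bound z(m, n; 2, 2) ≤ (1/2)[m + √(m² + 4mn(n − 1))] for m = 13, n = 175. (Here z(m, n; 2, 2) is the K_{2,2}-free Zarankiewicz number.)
z(13, 175; 2, 2) ≤ (1/2)[13 + √(13² + 4·13·175·174)] = (1/2)[13 + √1583569] = 635.6997

Kővári–Sós–Turán: let r_1, ..., r_13 be the row sums and z = Σ r_i the total number of 1s. Each pair of columns can share at most one row with both entries 1 (else a 2×2 all-ones block appears), so Σ_i C(r_i, 2) ≤ C(175, 2) = 15225. By convexity Σ_i C(r_i, 2) ≥ 13·C(z/13, 2) = z(z − 13)/(2·13), giving z² − 13z − 13·175·174 ≤ 0 and hence z ≤ (1/2)[13 + √(169 + 4·395850)] = (1/2)[13 + √1583569] ≈ (1/2)(13 + 1258.3994) = 635.6997.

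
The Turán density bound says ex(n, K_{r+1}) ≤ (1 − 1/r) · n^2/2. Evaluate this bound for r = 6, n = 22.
Turán density bound = (5/6) · 22^2/2 = 605/3 ≈ 201.6667

Turán's theorem: ex(n, K_{r+1}) is achieved by the complete r-partite Turán graph T(n, r) with parts as balanced as possible, and is at most (1 − 1/r) · n^2/2. For r = 6, n = 22: the density bound is (5/6) · 484/2 = 605/3 ≈ 201.6667. The integer-valued extremum is e(T(22, 6)) = 201, which is strictly less than the density bound 605/3 since 6 ∤ 22 (the parts of T(22, 6) cannot all be equal).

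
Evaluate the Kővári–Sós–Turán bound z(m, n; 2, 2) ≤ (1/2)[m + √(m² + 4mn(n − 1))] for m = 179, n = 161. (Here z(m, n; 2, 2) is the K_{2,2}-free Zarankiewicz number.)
z(179, 161; 2, 2) ≤ (1/2)[179 + √(179² + 4·179·161·160)] = (1/2)[179 + √18476201] = 2238.6976

Kővári–Sós–Turán: let r_1, ..., r_179 be the row sums and z = Σ r_i the total number of 1s. Each pair of columns can share at most one row with both entries 1 (else a 2×2 all-ones block appears), so Σ_i C(r_i, 2) ≤ C(161, 2) = 12880. By convexity Σ_i C(r_i, 2) ≥ 179·C(z/179, 2) = z(z − 179)/(2·179), giving z² − 179z − 179·161·160 ≤ 0 and hence z ≤ (1/2)[179 + √(32041 + 4·4611040)] = (1/2)[179 + √18476201] ≈ (1/2)(179 + 4298.3952) = 2238.6976.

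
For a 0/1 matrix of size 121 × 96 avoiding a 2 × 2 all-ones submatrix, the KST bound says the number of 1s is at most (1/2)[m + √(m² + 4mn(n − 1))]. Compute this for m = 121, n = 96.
z(121, 96; 2, 2) ≤ (1/2)[121 + √(121² + 4·121·96·95)] = (1/2)[121 + √4428721] = 1112.7263

Kővári–Sós–Turán: let r_1, ..., r_121 be the row sums and z = Σ r_i the total number of 1s. Each pair of columns can share at most one row with both entries 1 (else a 2×2 all-ones block appears), so Σ_i C(r_i, 2) ≤ C(96, 2) = 4560. By convexity Σ_i C(r_i, 2) ≥ 121·C(z/121, 2) = z(z − 121)/(2·121), giving z² − 121z − 121·96·95 ≤ 0 and hence z ≤ (1/2)[121 + √(14641 + 4·1103520)] = (1/2)[121 + √4428721] ≈ (1/2)(121 + 2104.4527) = 1112.7263.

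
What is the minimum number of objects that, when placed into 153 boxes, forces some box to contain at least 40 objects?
n = (40 − 1)·153 + 1 = 5968

By the generalised pigeonhole principle, to guarantee some box contains ≥ r objects we need more than (r − 1) · k objects total. Threshold: n = (r − 1) · k + 1. With r = 40 and k = 153: n = 39 · 153 + 1 = 5967 + 1 = 5968. For n = 5967 = 39 · 153, we can put exactly 39 objects in every box, avoiding 40 in any single one — so 5968 is tight.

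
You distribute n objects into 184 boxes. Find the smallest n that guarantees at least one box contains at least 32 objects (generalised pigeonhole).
n = (32 − 1)·184 + 1 = 5705

By the generalised pigeonhole principle, to guarantee some box contains ≥ r objects we need more than (r − 1) · k objects total. Threshold: n = (r − 1) · k + 1. With r = 32 and k = 184: n = 31 · 184 + 1 = 5704 + 1 = 5705. For n = 5704 = 31 · 184, we can put exactly 31 objects in every box, avoiding 32 in any single one — so 5705 is tight.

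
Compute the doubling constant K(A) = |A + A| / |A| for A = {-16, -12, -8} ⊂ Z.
K = |A + A| / |A| = 5/3

Enumerate A + A = {a + b : a, b ∈ A}. With |A| = 3, there are |A|^2 = 9 ordered sum pairs; collecting distinct values, A + A = {-32, -28, -24, -20, -16}, so |A + A| = 5. Thus K = 5/3. Here |A + A| = 2|A| − 1 = 5, the minimum possible — so K = 5/3 is minimal, which holds iff A is an arithmetic progression.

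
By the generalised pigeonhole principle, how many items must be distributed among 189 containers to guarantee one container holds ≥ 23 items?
n = (23 − 1)·189 + 1 = 4159

By the generalised pigeonhole principle, to guarantee some box contains ≥ r objects we need more than (r − 1) · k objects total. Threshold: n = (r − 1) · k + 1. With r = 23 and k = 189: n = 22 · 189 + 1 = 4158 + 1 = 4159. For n = 4158 = 22 · 189, we can put exactly 22 objects in every box, avoiding 23 in any single one — so 4159 is tight.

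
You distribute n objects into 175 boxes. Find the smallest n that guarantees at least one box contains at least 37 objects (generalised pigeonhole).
n = (37 − 1)·175 + 1 = 6301

By the generalised pigeonhole principle, to guarantee some box contains ≥ r objects we need more than (r − 1) · k objects total. Threshold: n = (r − 1) · k + 1. With r = 37 and k = 175: n = 36 · 175 + 1 = 6300 + 1 = 6301. For n = 6300 = 36 · 175, we can put exactly 36 objects in every box, avoiding 37 in any single one — so 6301 is tight.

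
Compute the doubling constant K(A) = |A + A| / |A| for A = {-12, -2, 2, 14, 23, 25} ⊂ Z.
K = |A + A| / |A| = 21/6 = 7/2

Enumerate A + A = {a + b : a, b ∈ A}. With |A| = 6, there are |A|^2 = 36 ordered sum pairs; collecting distinct values, A + A = {-24, -14, -10, -4, 0, 2, 4, 11, 12, 13, 16, 21, 23, 25, 27, 28, 37, 39, 46, 48, 50}, so |A + A| = 21. Thus K = 21/6 = 7/2. For comparison, the minimum possible |A + A| over all 6-element sets is 2·6 − 1 = 11 (so min K = 11/6), attained only by arithmetic progressions.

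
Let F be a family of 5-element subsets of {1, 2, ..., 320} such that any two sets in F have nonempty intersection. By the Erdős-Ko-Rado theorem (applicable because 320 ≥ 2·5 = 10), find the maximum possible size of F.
max |F| = C(319, 4) = 423402001

The Erdős-Ko-Rado theorem states: for n ≥ 2k, an intersecting family of k-subsets of an n-element set has size at most C(n − 1, k − 1), with equality for 'star' families {A ⊆ [n] : |A| = k, i ∈ A} (fix an element i). For n = 320, k = 5: C(319, 4) = 423402001.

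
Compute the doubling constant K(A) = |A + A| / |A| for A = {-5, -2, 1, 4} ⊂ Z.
K = |A + A| / |A| = 7/4

Enumerate A + A = {a + b : a, b ∈ A}. With |A| = 4, there are |A|^2 = 16 ordered sum pairs; collecting distinct values, A + A = {-10, -7, -4, -1, 2, 5, 8}, so |A + A| = 7. Thus K = 7/4. Here |A + A| = 2|A| − 1 = 7, the minimum possible — so K = 7/4 is minimal, which holds iff A is an arithmetic progression.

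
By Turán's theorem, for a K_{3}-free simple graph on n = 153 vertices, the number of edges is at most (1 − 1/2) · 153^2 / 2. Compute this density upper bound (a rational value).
Turán density bound = (1/2) · 153^2/2 = 23409/4 ≈ 5852.25

Turán's theorem: ex(n, K_{r+1}) is achieved by the complete r-partite Turán graph T(n, r) with parts as balanced as possible, and is at most (1 − 1/r) · n^2/2. For r = 2, n = 153: the density bound is (1/2) · 23409/2 = 23409/4 ≈ 5852.25. The integer-valued extremum is e(T(153, 2)) = 5852, which is strictly less than the density bound 23409/4 since 2 ∤ 153 (the parts of T(153, 2) cannot all be equal).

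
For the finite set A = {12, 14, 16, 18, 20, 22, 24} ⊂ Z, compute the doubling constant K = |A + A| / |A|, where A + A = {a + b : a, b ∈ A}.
K = |A + A| / |A| = 13/7

Enumerate A + A = {a + b : a, b ∈ A}. With |A| = 7, there are |A|^2 = 49 ordered sum pairs; collecting distinct values, A + A = {24, 26, 28, 30, 32, 34, 36, 38, 40, 42, 44, 46, 48}, so |A + A| = 13. Thus K = 13/7. Here |A + A| = 2|A| − 1 = 13, the minimum possible — so K = 13/7 is minimal, which holds iff A is an arithmetic progression.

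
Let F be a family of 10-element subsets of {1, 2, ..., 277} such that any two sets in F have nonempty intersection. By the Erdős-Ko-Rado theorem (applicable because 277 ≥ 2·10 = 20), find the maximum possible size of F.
max |F| = C(276, 9) = 22448172241723800

Erdős-Ko-Rado (1961): when n ≥ 2k, max |F| = C(n−1, k−1). The bound is attained by the star {A : i ∈ A} for any fixed i ∈ [n]. Here C(277−1, 10−1) = C(276, 9) = 22448172241723800.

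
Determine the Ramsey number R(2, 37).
R(2, 37) = 37

R(2, k) = k for all k ≥ 2: in a 2-colouring of K_k, either some edge is red (a red K_2) or all edges are blue (a blue K_k). And K_{36} coloured all-blue has no blue K_37, so R(2, 37) > 36. Hence R(2, 37) = 37.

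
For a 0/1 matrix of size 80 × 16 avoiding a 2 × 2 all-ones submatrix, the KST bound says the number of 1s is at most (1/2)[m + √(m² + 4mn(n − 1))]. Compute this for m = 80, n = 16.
z(80, 16; 2, 2) ≤ (1/2)[80 + √(80² + 4·80·16·15)] = (1/2)[80 + √83200] = 184.2221

Kővári–Sós–Turán: let r_1, ..., r_80 be the row sums and z = Σ r_i the total number of 1s. Each pair of columns can share at most one row with both entries 1 (else a 2×2 all-ones block appears), so Σ_i C(r_i, 2) ≤ C(16, 2) = 120. By convexity Σ_i C(r_i, 2) ≥ 80·C(z/80, 2) = z(z − 80)/(2·80), giving z² − 80z − 80·16·15 ≤ 0 and hence z ≤ (1/2)[80 + √(6400 + 4·19200)] = (1/2)[80 + √83200] ≈ (1/2)(80 + 288.4441) = 184.2221.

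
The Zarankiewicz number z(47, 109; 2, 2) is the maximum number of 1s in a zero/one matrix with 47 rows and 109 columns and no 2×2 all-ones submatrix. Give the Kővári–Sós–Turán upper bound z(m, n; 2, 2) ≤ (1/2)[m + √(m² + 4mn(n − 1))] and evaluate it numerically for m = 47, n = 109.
z(47, 109; 2, 2) ≤ (1/2)[47 + √(47² + 4·47·109·108)] = (1/2)[47 + √2215345] = 767.7018

Kővári–Sós–Turán: let r_1, ..., r_47 be the row sums and z = Σ r_i the total number of 1s. Each pair of columns can share at most one row with both entries 1 (else a 2×2 all-ones block appears), so Σ_i C(r_i, 2) ≤ C(109, 2) = 5886. By convexity Σ_i C(r_i, 2) ≥ 47·C(z/47, 2) = z(z − 47)/(2·47), giving z² − 47z − 47·109·108 ≤ 0 and hence z ≤ (1/2)[47 + √(2209 + 4·553284)] = (1/2)[47 + √2215345] ≈ (1/2)(47 + 1488.4035) = 767.7018.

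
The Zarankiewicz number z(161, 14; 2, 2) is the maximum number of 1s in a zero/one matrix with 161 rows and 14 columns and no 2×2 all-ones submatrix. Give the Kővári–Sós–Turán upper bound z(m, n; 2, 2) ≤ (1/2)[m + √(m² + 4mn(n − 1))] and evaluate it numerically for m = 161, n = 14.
z(161, 14; 2, 2) ≤ (1/2)[161 + √(161² + 4·161·14·13)] = (1/2)[161 + √143129] = 269.662

Kővári–Sós–Turán: let r_1, ..., r_161 be the row sums and z = Σ r_i the total number of 1s. Each pair of columns can share at most one row with both entries 1 (else a 2×2 all-ones block appears), so Σ_i C(r_i, 2) ≤ C(14, 2) = 91. By convexity Σ_i C(r_i, 2) ≥ 161·C(z/161, 2) = z(z − 161)/(2·161), giving z² − 161z − 161·14·13 ≤ 0 and hence z ≤ (1/2)[161 + √(25921 + 4·29302)] = (1/2)[161 + √143129] ≈ (1/2)(161 + 378.3239) = 269.662.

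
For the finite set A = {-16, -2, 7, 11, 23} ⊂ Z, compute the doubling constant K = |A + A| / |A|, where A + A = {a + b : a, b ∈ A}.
K = |A + A| / |A| = 15/5 = 3

Enumerate A + A = {a + b : a, b ∈ A}. With |A| = 5, there are |A|^2 = 25 ordered sum pairs; collecting distinct values, A + A = {-32, -18, -9, -5, -4, 5, 7, 9, 14, 18, 21, 22, 30, 34, 46}, so |A + A| = 15. Thus K = 15/5 = 3. For comparison, the minimum possible |A + A| over all 5-element sets is 2·5 − 1 = 9 (so min K = 9/5), attained only by arithmetic progressions.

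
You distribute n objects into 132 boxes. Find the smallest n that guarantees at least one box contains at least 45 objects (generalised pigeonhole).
n = (45 − 1)·132 + 1 = 5809

By the generalised pigeonhole principle, to guarantee some box contains ≥ r objects we need more than (r − 1) · k objects total. Threshold: n = (r − 1) · k + 1. With r = 45 and k = 132: n = 44 · 132 + 1 = 5808 + 1 = 5809. For n = 5808 = 44 · 132, we can put exactly 44 objects in every box, avoiding 45 in any single one — so 5809 is tight.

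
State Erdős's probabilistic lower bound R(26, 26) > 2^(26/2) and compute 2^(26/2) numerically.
2^(26/2) = 8192; so R(26, 26) > 8192

Colour each edge of K_n uniformly at random with red/blue. The expected number of monochromatic K_26 is C(n, 26) · 2 · 2^(−C(26,2)). If C(n, 26) · 2^(1 − C(26,2)) < 1, then with positive probability no monochromatic K_26 exists, so R(26, 26) > n. The standard estimate C(n, 26) ≤ n^26/26! shows this inequality holds whenever n ≤ 2^(26/2) (since 26! · 2^(C(26,2) − 1) > 2^(26^2/2) ≥ n^26). Hence R(26, 26) > 2^(26/2) = 8192.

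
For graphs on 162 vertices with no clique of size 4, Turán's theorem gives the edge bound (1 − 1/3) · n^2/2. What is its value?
Turán density bound = (2/3) · 162^2/2 = 8748

Turán's theorem: ex(n, K_{r+1}) is achieved by the complete r-partite Turán graph T(n, r) with parts as balanced as possible, and is at most (1 − 1/r) · n^2/2. For r = 3, n = 162: the density bound is (2/3) · 26244/2 = 8748. Since 3 ∣ 162, the Turán graph T(162, 3) has parts of equal size 54, and its edge count e(T(162, 3)) = 8748 attains the density bound exactly.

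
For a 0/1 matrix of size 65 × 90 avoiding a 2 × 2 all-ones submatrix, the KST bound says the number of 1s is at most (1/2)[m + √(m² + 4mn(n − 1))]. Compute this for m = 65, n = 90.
z(65, 90; 2, 2) ≤ (1/2)[65 + √(65² + 4·65·90·89)] = (1/2)[65 + √2086825] = 754.7924

Kővári–Sós–Turán: let r_1, ..., r_65 be the row sums and z = Σ r_i the total number of 1s. Each pair of columns can share at most one row with both entries 1 (else a 2×2 all-ones block appears), so Σ_i C(r_i, 2) ≤ C(90, 2) = 4005. By convexity Σ_i C(r_i, 2) ≥ 65·C(z/65, 2) = z(z − 65)/(2·65), giving z² − 65z − 65·90·89 ≤ 0 and hence z ≤ (1/2)[65 + √(4225 + 4·520650)] = (1/2)[65 + √2086825] ≈ (1/2)(65 + 1444.5847) = 754.7924.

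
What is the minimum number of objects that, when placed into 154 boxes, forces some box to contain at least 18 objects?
n = (18 − 1)·154 + 1 = 2619

By the generalised pigeonhole principle, to guarantee some box contains ≥ r objects we need more than (r − 1) · k objects total. Threshold: n = (r − 1) · k + 1. With r = 18 and k = 154: n = 17 · 154 + 1 = 2618 + 1 = 2619. For n = 2618 = 17 · 154, we can put exactly 17 objects in every box, avoiding 18 in any single one — so 2619 is tight.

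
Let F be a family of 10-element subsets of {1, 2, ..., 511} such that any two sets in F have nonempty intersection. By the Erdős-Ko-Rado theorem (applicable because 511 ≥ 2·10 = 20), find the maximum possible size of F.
max |F| = C(510, 9) = 5991571285790171510

Erdős-Ko-Rado (1961): when n ≥ 2k, max |F| = C(n−1, k−1). The bound is attained by the star {A : i ∈ A} for any fixed i ∈ [n]. Here C(511−1, 10−1) = C(510, 9) = 5991571285790171510.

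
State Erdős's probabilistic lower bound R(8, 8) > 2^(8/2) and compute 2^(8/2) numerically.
2^(8/2) = 16; so R(8, 8) > 16

Colour each edge of K_n uniformly at random with red/blue. The expected number of monochromatic K_8 is C(n, 8) · 2 · 2^(−C(8,2)). If C(n, 8) · 2^(1 − C(8,2)) < 1, then with positive probability no monochromatic K_8 exists, so R(8, 8) > n. The standard estimate C(n, 8) ≤ n^8/8! shows this inequality holds whenever n ≤ 2^(8/2) (since 8! · 2^(C(8,2) − 1) > 2^(8^2/2) ≥ n^8). Hence R(8, 8) > 2^(8/2) = 16.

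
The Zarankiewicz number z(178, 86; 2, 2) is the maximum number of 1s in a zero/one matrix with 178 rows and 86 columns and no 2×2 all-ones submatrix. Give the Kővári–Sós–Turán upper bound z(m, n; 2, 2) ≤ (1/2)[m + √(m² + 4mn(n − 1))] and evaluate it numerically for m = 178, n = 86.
z(178, 86; 2, 2) ≤ (1/2)[178 + √(178² + 4·178·86·85)] = (1/2)[178 + √5236404] = 1233.1595

Kővári–Sós–Turán: let r_1, ..., r_178 be the row sums and z = Σ r_i the total number of 1s. Each pair of columns can share at most one row with both entries 1 (else a 2×2 all-ones block appears), so Σ_i C(r_i, 2) ≤ C(86, 2) = 3655. By convexity Σ_i C(r_i, 2) ≥ 178·C(z/178, 2) = z(z − 178)/(2·178), giving z² − 178z − 178·86·85 ≤ 0 and hence z ≤ (1/2)[178 + √(31684 + 4·1301180)] = (1/2)[178 + √5236404] ≈ (1/2)(178 + 2288.319) = 1233.1595.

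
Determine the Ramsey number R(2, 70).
R(2, 70) = 70

R(2, k) = k for all k ≥ 2: in a 2-colouring of K_k, either some edge is red (a red K_2) or all edges are blue (a blue K_k). And K_{69} coloured all-blue has no blue K_70, so R(2, 70) > 69. Hence R(2, 70) = 70.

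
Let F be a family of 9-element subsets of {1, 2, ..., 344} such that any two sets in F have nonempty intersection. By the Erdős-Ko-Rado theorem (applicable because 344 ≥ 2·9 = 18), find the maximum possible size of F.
max |F| = C(343, 8) = 4376415781435698

Erdős-Ko-Rado (1961): when n ≥ 2k, max |F| = C(n−1, k−1). The bound is attained by the star {A : i ∈ A} for any fixed i ∈ [n]. Here C(344−1, 9−1) = C(343, 8) = 4376415781435698.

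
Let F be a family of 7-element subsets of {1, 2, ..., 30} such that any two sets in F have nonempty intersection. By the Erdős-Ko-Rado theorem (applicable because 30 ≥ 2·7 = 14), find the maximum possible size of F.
max |F| = C(29, 6) = 475020

Erdős-Ko-Rado (1961): when n ≥ 2k, max |F| = C(n−1, k−1). The bound is attained by the star {A : i ∈ A} for any fixed i ∈ [n]. Here C(30−1, 7−1) = C(29, 6) = 475020.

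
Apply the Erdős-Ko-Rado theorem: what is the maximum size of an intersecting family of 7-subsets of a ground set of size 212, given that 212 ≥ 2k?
max |F| = C(211, 6) = 114081819852

Erdős-Ko-Rado (1961): when n ≥ 2k, max |F| = C(n−1, k−1). The bound is attained by the star {A : i ∈ A} for any fixed i ∈ [n]. Here C(212−1, 7−1) = C(211, 6) = 114081819852.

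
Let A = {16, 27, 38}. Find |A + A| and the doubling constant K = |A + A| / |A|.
K = |A + A| / |A| = 5/3

Enumerate A + A = {a + b : a, b ∈ A}. With |A| = 3, there are |A|^2 = 9 ordered sum pairs; collecting distinct values, A + A = {32, 43, 54, 65, 76}, so |A + A| = 5. Thus K = 5/3. Here |A + A| = 2|A| − 1 = 5, the minimum possible — so K = 5/3 is minimal, which holds iff A is an arithmetic progression.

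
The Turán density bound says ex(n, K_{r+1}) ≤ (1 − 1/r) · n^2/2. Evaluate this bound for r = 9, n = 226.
Turán density bound = (8/9) · 226^2/2 = 204304/9 ≈ 22700.4444

Turán's theorem: ex(n, K_{r+1}) is achieved by the complete r-partite Turán graph T(n, r) with parts as balanced as possible, and is at most (1 − 1/r) · n^2/2. For r = 9, n = 226: the density bound is (8/9) · 51076/2 = 204304/9 ≈ 22700.4444. The integer-valued extremum is e(T(226, 9)) = 22700, which is strictly less than the density bound 204304/9 since 9 ∤ 226 (the parts of T(226, 9) cannot all be equal).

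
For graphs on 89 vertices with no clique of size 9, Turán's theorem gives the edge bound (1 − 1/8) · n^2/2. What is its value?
Turán density bound = (7/8) · 89^2/2 = 55447/16 ≈ 3465.4375

Turán's theorem: ex(n, K_{r+1}) is achieved by the complete r-partite Turán graph T(n, r) with parts as balanced as possible, and is at most (1 − 1/r) · n^2/2. For r = 8, n = 89: the density bound is (7/8) · 7921/2 = 55447/16 ≈ 3465.4375. The integer-valued extremum is e(T(89, 8)) = 3465, which is strictly less than the density bound 55447/16 since 8 ∤ 89 (the parts of T(89, 8) cannot all be equal).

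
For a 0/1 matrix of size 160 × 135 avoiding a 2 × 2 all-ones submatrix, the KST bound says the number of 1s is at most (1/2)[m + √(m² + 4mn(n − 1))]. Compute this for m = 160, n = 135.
z(160, 135; 2, 2) ≤ (1/2)[160 + √(160² + 4·160·135·134)] = (1/2)[160 + √11603200] = 1783.1735

Kővári–Sós–Turán: let r_1, ..., r_160 be the row sums and z = Σ r_i the total number of 1s. Each pair of columns can share at most one row with both entries 1 (else a 2×2 all-ones block appears), so Σ_i C(r_i, 2) ≤ C(135, 2) = 9045. By convexity Σ_i C(r_i, 2) ≥ 160·C(z/160, 2) = z(z − 160)/(2·160), giving z² − 160z − 160·135·134 ≤ 0 and hence z ≤ (1/2)[160 + √(25600 + 4·2894400)] = (1/2)[160 + √11603200] ≈ (1/2)(160 + 3406.347) = 1783.1735.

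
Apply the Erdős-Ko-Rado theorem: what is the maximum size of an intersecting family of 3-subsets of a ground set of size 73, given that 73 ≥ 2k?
max |F| = C(72, 2) = 2556

Erdős-Ko-Rado (1961): when n ≥ 2k, max |F| = C(n−1, k−1). The bound is attained by the star {A : i ∈ A} for any fixed i ∈ [n]. Here C(73−1, 3−1) = C(72, 2) = 2556.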